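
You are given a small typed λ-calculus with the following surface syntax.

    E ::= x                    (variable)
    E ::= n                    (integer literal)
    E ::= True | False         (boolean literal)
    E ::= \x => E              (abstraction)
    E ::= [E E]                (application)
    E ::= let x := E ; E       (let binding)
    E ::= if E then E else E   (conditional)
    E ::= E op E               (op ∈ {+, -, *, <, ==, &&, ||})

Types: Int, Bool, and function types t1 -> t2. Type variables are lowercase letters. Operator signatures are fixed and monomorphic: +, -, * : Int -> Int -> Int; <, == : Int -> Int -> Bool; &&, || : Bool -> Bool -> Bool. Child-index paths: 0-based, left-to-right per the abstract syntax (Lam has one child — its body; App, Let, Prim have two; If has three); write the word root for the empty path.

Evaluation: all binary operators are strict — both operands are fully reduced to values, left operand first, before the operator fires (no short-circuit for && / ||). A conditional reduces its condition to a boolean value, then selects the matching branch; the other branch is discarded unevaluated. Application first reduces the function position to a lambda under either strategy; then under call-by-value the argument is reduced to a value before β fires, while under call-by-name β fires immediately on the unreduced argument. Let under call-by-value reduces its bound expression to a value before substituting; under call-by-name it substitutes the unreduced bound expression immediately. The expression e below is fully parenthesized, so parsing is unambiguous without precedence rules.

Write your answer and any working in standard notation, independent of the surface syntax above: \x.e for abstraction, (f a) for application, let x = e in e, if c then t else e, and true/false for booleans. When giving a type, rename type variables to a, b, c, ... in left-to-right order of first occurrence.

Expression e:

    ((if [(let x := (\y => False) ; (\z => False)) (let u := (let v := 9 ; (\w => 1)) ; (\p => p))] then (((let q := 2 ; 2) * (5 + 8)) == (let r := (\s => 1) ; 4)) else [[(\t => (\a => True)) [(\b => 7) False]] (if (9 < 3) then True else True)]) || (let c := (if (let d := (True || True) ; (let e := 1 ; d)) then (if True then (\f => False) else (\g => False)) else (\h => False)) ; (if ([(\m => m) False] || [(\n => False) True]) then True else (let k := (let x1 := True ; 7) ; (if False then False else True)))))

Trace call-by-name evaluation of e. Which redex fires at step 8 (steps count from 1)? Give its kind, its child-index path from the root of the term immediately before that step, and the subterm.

Answer: beta at 1.0.1 : ((\n.false) true)

Trace:
step 0: ((if ((let x = (\y.false) in (\z.false)) (let u = (let v = 9 in (\w.1)) in (\p.p))) then (((let q = 2 in 2) * (5 + 8)) == (let r = (\s.1) in 4)) else (((\t.(\a.true)) ((\b.7) false)) (if (9 < 3) then true else true))) || (let c = (if (let d = (true || true) in (let e = 1 in d)) then (if true then (\f.false) else (\g.false)) else (\h.false)) in (if (((\m.m) false) || ((\n.false) true)) then true else (let k = (let x1 = true in 7) in (if false then false else true)))))
step 1: [let@0.0.0] ((if ((\z.false) (let u = (let v = 9 in (\w.1)) in (\p.p))) then (((let q = 2 in 2) * (5 + 8)) == (let r = (\s.1) in 4)) else (((\t.(\a.true)) ((\b.7) false)) (if (9 < 3) then true else true))) || (let c = (if (let d = (true || true) in (let e = 1 in d)) then (if true then (\f.false) else (\g.false)) else (\h.false)) in (if (((\m.m) false) || ((\n.false) true)) then true else (let k = (let x1 = true in 7) in (if false then false else true)))))
step 2: [beta@0.0] ((if false then (((let q = 2 in 2) * (5 + 8)) == (let r = (\s.1) in 4)) else (((\t.(\a.true)) ((\b.7) false)) (if (9 < 3) then true else true))) || (let c = (if (let d = (true || true) in (let e = 1 in d)) then (if true then (\f.false) else (\g.false)) else (\h.false)) in (if (((\m.m) false) || ((\n.false) true)) then true else (let k = (let x1 = true in 7) in (if false then false else true)))))
step 3: [if@0] ((((\t.(\a.true)) ((\b.7) false)) (if (9 < 3) then true else true)) || (let c = (if (let d = (true || true) in (let e = 1 in d)) then (if true then (\f.false) else (\g.false)) else (\h.false)) in (if (((\m.m) false) || ((\n.false) true)) then true else (let k = (let x1 = true in 7) in (if false then false else true)))))
step 4: [beta@0.0] (((\a.true) (if (9 < 3) then true else true)) || (let c = (if (let d = (true || true) in (let e = 1 in d)) then (if true then (\f.false) else (\g.false)) else (\h.false)) in (if (((\m.m) false) || ((\n.false) true)) then true else (let k = (let x1 = true in 7) in (if false then false else true)))))
step 5: [beta@0] (true || (let c = (if (let d = (true || true) in (let e = 1 in d)) then (if true then (\f.false) else (\g.false)) else (\h.false)) in (if (((\m.m) false) || ((\n.false) true)) then true else (let k = (let x1 = true in 7) in (if false then false else true)))))
step 6: [let@1] (true || (if (((\m.m) false) || ((\n.false) true)) then true else (let k = (let x1 = true in 7) in (if false then false else true))))
step 7: [beta@1.0.0] (true || (if (false || ((\n.false) true)) then true else (let k = (let x1 = true in 7) in (if false then false else true))))
step 8: [beta@1.0.1] (true || (if (false || false) then true else (let k = (let x1 = true in 7) in (if false then false else true))))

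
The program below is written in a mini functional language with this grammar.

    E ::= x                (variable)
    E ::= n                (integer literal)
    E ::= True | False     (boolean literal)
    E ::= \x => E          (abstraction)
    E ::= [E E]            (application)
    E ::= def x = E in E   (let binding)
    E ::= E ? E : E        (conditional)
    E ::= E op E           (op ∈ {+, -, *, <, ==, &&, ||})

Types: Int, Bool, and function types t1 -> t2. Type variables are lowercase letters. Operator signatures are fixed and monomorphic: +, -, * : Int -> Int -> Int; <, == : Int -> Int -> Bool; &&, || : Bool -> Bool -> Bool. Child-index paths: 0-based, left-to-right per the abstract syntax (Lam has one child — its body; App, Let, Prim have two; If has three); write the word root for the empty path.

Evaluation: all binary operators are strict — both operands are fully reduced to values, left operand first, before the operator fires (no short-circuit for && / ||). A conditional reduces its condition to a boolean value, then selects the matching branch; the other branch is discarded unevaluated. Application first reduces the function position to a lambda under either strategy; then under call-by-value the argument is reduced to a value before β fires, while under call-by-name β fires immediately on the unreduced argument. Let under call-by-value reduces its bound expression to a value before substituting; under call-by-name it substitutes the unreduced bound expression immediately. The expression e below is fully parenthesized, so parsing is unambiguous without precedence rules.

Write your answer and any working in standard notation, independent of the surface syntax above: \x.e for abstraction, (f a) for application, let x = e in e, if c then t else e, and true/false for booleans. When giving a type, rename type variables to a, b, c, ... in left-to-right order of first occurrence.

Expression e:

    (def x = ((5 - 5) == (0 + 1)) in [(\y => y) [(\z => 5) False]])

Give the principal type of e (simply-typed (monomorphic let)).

Answer: Int

Derivation:
  unify Int ~ Int
  unify Int ~ Int
  unify Int ~ Int
  unify Int ~ Int
  unify Int ~ Int
  unify Int ~ Int
let x : Bool
y : a
\y._ : a -> a
\z._ : b -> Int
  unify b -> Int ~ Bool -> c
  unify b ~ Bool
  unify Int ~ c
_ _ : Int
  unify a -> a ~ Int -> d
  unify a ~ Int
  unify Int ~ d
_ _ : Int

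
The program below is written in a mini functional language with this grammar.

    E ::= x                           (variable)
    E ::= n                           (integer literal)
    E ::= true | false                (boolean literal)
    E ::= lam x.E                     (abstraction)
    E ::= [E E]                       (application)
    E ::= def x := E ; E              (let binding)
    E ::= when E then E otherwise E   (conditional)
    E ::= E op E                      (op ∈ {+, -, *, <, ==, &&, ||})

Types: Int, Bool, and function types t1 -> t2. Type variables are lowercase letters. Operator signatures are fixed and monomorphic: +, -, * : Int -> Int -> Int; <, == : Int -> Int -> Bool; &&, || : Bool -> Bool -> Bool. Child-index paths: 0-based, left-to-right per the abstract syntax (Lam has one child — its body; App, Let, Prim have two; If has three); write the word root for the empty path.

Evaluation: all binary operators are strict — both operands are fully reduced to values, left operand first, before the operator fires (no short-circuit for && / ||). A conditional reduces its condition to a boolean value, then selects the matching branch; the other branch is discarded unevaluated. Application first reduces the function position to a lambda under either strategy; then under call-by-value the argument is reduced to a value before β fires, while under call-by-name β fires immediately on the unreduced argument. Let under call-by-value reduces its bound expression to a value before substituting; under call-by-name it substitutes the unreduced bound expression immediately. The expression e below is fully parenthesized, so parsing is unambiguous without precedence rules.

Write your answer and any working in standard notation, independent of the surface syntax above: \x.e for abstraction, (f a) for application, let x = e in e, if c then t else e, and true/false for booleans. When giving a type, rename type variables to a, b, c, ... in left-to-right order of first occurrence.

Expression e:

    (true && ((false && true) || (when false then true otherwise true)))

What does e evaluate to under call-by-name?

Answer: true

Trace:
step 0: (true && ((false && true) || (if false then true else true)))
step 1: [delta@1.0] (true && (false || (if false then true else true)))
step 2: [if@1.1] (true && (false || true))
step 3: [delta@1] (true && true)
step 4: [delta@root] true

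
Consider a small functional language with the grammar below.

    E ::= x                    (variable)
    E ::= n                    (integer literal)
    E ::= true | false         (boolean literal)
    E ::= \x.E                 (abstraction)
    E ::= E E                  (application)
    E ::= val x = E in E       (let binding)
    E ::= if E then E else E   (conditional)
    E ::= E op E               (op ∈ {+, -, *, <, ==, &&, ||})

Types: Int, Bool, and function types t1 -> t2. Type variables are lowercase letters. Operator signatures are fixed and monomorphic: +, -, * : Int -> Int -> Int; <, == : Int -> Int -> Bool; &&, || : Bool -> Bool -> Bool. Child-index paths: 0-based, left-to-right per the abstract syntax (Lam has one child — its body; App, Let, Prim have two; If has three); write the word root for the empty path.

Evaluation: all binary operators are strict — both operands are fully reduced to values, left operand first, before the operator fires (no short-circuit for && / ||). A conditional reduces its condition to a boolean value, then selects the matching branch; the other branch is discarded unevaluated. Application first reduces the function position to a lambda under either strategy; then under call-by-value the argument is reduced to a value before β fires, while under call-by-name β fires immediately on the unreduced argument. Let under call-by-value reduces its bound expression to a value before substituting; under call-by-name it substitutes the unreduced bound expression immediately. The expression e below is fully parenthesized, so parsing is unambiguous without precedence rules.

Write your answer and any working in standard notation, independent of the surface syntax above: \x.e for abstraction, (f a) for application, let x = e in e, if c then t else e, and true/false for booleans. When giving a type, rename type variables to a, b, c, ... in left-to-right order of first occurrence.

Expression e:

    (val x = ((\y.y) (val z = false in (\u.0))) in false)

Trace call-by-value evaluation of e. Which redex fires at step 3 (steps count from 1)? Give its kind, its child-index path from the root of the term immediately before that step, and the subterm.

Answer: let at root : (let x = (\u.0) in false)

Working:
step 0: (let x = ((\y.y) (let z = false in (\u.0))) in false)
step 1: [let@0.1] (let x = ((\y.y) (\u.0)) in false)
step 2: [beta@0] (let x = (\u.0) in false)
step 3: [let@root] false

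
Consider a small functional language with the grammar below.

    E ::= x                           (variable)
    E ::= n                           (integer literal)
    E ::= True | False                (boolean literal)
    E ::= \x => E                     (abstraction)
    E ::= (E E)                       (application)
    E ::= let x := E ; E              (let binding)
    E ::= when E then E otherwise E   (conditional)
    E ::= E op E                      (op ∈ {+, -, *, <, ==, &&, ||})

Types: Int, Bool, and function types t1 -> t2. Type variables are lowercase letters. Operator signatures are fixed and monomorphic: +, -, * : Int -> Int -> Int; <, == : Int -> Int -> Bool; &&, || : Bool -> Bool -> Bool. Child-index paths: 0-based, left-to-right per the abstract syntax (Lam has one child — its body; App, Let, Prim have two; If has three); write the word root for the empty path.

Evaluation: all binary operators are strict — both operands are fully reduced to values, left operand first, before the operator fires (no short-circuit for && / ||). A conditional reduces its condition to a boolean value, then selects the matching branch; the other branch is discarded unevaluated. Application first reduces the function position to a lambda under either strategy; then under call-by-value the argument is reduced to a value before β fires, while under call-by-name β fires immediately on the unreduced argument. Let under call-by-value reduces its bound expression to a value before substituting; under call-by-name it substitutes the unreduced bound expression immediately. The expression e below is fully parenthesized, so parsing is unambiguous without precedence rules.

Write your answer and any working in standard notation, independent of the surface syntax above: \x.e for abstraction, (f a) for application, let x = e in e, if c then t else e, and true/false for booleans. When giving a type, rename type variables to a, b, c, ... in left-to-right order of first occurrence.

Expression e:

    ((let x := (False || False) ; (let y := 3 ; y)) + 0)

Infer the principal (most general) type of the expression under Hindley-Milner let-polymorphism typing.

Answer: Int

Trace:
  unify Bool ~ Bool
  unify Bool ~ Bool
let x : Bool
let y : Int
y : Int
  unify Int ~ Int
  unify Int ~ Int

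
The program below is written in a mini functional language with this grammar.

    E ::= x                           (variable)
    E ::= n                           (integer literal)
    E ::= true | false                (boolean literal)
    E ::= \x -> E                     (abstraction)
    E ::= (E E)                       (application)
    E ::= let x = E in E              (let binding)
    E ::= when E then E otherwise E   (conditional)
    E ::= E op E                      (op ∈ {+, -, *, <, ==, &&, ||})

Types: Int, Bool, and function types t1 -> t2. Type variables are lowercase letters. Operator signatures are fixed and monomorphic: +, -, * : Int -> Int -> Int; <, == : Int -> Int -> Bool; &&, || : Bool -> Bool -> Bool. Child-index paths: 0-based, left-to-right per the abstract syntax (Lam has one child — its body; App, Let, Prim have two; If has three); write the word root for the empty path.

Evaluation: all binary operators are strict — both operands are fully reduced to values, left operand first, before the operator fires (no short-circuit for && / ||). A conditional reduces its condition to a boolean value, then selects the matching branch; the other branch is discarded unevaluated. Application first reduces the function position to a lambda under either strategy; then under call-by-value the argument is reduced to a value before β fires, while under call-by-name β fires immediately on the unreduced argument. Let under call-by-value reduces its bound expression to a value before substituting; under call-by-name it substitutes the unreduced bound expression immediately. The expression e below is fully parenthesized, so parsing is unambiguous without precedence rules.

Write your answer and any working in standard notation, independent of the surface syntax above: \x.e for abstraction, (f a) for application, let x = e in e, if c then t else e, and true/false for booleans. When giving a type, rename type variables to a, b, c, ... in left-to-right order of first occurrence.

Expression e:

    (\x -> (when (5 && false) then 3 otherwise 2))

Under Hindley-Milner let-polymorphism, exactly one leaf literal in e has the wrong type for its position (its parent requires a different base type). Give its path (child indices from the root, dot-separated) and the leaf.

Derivation:
  unify Int ~ Bool
  FAIL: mismatch Int ~ Bool

Answer: 0.0.0 : 5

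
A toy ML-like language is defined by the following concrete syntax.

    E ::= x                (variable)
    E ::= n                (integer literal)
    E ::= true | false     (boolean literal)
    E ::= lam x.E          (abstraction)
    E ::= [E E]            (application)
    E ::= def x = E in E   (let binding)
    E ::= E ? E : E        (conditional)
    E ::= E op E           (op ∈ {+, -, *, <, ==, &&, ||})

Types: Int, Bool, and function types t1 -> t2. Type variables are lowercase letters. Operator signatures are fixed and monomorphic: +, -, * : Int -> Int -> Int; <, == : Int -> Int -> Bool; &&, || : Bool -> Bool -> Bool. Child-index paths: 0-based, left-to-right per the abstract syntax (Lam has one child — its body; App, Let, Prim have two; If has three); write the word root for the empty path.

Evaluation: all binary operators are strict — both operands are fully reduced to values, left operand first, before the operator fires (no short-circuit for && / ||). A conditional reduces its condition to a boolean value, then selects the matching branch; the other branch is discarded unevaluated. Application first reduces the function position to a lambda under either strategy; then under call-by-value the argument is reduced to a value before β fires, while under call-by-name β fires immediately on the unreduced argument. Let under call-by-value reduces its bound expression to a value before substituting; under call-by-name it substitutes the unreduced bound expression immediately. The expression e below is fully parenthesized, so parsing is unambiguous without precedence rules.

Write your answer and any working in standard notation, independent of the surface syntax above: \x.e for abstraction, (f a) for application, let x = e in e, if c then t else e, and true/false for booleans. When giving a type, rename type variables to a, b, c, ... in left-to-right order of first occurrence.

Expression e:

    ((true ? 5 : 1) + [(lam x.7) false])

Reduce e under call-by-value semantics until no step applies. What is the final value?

Working:
step 0: ((if true then 5 else 1) + ((\x.7) false))
step 1: [if@0] (5 + ((\x.7) false))
step 2: [beta@1] (5 + 7)
step 3: [delta@root] 12

Answer: 12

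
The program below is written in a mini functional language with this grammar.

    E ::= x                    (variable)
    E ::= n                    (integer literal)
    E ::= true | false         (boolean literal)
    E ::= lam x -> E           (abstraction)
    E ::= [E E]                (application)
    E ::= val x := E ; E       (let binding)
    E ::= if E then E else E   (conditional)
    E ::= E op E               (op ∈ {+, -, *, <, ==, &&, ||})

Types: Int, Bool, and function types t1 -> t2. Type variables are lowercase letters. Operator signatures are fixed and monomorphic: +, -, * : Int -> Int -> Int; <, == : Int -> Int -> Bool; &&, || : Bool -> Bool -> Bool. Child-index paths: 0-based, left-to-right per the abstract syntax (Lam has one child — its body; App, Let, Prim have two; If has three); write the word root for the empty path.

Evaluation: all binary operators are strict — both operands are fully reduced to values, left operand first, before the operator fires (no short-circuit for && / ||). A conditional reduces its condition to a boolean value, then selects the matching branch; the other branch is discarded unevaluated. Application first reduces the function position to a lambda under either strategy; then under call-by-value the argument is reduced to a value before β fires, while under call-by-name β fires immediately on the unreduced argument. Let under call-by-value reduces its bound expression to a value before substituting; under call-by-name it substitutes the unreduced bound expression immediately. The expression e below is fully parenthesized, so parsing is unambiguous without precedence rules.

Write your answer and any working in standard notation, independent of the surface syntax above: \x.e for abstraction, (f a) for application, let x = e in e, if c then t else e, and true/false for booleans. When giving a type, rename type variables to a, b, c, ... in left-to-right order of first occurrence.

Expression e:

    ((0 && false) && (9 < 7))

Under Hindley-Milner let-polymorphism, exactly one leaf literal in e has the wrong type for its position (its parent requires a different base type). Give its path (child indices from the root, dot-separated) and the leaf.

Answer: 0.0 : 0

Trace:
  unify Int ~ Bool
  FAIL: mismatch Int ~ Bool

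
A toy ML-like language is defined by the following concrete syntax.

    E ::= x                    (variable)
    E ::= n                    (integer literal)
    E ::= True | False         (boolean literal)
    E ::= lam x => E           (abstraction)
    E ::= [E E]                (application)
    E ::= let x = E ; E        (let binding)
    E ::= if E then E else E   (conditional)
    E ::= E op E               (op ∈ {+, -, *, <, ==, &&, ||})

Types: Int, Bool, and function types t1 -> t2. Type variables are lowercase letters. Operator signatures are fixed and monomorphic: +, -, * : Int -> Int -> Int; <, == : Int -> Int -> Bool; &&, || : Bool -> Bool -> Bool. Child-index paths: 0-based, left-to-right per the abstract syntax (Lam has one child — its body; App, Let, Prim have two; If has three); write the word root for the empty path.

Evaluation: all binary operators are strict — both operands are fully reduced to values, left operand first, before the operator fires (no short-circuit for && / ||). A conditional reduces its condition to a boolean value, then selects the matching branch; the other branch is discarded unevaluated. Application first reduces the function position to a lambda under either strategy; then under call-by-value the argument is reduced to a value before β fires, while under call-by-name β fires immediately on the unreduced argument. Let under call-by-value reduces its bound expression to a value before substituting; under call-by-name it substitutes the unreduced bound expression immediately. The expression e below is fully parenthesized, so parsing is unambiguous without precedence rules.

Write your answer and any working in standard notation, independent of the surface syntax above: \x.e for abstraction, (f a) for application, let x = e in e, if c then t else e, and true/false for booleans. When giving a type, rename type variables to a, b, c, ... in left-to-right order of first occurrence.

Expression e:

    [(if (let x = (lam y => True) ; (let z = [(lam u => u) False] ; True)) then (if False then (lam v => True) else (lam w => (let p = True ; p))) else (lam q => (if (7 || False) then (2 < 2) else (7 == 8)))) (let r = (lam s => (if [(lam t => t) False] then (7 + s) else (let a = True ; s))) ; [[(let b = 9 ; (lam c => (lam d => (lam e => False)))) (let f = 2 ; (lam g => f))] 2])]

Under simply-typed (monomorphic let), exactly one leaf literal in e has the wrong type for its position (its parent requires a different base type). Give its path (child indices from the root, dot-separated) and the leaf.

Answer: 0.2.0.0.0 : 7

Working:
\y._ : a -> Bool
let x : a -> Bool
u : b
\u._ : b -> b
  unify b -> b ~ Bool -> c
  unify b ~ Bool
  unify Bool ~ c
_ _ : Bool
let z : Bool
  unify Bool ~ Bool
  unify Bool ~ Bool
\v._ : d -> Bool
let p : Bool
p : Bool
\w._ : e -> Bool
  unify d -> Bool ~ e -> Bool
  unify d ~ e
  unify Bool ~ Bool
  unify Int ~ Bool
  FAIL: mismatch Int ~ Bool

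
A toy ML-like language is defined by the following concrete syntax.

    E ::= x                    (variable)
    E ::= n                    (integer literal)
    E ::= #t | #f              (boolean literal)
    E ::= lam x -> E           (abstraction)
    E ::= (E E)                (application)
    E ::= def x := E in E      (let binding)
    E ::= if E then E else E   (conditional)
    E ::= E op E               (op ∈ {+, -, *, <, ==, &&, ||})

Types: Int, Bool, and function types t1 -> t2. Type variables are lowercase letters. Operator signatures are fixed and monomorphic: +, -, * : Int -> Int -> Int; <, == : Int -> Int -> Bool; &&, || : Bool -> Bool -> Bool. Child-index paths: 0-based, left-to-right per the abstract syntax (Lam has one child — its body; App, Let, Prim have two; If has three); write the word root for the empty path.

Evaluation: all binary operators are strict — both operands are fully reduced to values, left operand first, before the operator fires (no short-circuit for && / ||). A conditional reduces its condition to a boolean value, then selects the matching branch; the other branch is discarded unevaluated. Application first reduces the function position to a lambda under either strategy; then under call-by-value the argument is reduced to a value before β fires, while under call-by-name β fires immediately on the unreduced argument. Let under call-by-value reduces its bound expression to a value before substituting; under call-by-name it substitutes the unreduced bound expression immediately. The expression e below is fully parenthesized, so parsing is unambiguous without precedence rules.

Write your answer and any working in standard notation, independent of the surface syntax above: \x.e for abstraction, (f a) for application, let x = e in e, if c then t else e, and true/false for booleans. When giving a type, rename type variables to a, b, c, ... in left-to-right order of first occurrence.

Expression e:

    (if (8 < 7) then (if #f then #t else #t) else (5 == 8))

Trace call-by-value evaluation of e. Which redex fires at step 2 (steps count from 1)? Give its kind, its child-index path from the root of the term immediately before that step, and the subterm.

Answer: if at root : (if false then (if false then true else true) else (5 == 8))

Trace:
step 0: (if (8 < 7) then (if false then true else true) else (5 == 8))
step 1: [delta@0] (if false then (if false then true else true) else (5 == 8))
step 2: [if@root] (5 == 8)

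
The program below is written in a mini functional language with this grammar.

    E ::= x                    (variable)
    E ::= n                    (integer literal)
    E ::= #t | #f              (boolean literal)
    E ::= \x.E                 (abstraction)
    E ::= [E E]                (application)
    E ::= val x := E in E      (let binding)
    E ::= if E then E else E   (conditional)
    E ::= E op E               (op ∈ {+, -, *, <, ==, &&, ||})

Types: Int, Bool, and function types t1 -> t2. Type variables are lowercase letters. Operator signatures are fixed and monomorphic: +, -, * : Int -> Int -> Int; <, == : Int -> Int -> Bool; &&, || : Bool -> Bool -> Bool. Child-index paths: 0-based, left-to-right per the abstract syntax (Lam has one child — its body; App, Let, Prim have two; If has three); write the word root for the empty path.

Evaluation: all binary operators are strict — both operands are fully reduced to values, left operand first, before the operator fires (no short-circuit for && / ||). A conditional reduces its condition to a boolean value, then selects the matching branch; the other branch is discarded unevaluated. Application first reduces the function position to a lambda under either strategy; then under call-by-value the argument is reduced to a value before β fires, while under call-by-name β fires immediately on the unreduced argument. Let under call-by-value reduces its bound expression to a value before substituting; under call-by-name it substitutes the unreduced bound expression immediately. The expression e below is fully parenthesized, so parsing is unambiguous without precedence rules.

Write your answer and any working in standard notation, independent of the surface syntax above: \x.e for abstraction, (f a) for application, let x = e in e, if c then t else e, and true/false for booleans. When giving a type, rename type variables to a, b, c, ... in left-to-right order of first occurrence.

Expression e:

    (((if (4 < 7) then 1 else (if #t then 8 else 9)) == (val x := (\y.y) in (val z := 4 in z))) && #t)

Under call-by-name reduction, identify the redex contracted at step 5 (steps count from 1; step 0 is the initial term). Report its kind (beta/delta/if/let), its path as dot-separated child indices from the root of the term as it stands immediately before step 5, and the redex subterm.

Derivation:
step 0: (((if (4 < 7) then 1 else (if true then 8 else 9)) == (let x = (\y.y) in (let z = 4 in z))) && true)
step 1: [delta@0.0.0] (((if true then 1 else (if true then 8 else 9)) == (let x = (\y.y) in (let z = 4 in z))) && true)
step 2: [if@0.0] ((1 == (let x = (\y.y) in (let z = 4 in z))) && true)
step 3: [let@0.1] ((1 == (let z = 4 in z)) && true)
step 4: [let@0.1] ((1 == 4) && true)
step 5: [delta@0] (false && true)

Answer: delta at 0 : (1 == 4)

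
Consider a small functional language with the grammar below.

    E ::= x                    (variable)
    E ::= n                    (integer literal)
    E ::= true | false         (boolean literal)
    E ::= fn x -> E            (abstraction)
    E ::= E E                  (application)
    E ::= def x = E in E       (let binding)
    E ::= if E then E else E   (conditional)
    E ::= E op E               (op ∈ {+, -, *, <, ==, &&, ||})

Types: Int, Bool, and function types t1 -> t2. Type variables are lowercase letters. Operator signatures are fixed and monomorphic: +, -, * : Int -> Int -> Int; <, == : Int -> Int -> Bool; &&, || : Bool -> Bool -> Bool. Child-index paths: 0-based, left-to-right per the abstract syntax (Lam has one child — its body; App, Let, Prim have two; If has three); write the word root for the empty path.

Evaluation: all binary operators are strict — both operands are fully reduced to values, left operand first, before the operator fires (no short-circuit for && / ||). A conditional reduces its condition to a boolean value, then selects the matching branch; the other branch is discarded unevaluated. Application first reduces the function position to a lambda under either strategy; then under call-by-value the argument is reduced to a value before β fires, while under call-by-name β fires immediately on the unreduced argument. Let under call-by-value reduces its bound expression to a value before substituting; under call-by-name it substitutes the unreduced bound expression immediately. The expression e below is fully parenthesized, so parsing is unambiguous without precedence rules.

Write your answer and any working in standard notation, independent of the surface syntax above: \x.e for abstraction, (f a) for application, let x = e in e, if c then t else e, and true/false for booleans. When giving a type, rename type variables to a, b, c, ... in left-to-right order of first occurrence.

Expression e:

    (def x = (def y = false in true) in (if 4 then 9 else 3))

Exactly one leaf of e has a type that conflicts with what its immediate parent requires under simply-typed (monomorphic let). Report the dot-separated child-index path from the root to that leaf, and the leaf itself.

Answer: 1.0 : 4

Derivation:
let y : Bool
let x : Bool
  unify Int ~ Bool
  FAIL: mismatch Int ~ Bool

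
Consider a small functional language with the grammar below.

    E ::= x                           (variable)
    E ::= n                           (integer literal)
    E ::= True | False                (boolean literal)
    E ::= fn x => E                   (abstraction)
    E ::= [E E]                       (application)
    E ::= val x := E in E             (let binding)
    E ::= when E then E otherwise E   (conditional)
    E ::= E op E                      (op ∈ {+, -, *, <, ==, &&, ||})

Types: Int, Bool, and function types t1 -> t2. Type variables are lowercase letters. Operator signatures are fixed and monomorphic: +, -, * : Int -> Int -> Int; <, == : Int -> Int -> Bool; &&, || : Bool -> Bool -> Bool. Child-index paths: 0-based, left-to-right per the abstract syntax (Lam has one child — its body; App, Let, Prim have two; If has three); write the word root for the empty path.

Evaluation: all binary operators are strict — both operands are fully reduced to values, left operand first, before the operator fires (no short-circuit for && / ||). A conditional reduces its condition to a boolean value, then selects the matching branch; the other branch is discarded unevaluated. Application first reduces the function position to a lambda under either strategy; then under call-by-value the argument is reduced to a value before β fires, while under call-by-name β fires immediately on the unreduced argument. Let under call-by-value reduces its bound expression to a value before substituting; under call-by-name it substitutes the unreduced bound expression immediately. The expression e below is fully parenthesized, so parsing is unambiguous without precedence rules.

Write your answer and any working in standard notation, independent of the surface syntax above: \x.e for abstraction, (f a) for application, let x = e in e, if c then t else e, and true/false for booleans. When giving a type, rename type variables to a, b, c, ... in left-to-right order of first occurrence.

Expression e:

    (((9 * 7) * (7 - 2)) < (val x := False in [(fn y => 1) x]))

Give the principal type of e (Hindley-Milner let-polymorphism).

Answer: Bool

Working:
  unify Int ~ Int
  unify Int ~ Int
  unify Int ~ Int
  unify Int ~ Int
  unify Int ~ Int
  unify Int ~ Int
  unify Int ~ Int
let x : Bool
\y._ : a -> Int
x : Bool
  unify a -> Int ~ Bool -> b
  unify a ~ Bool
  unify Int ~ b
_ _ : Int
  unify Int ~ Int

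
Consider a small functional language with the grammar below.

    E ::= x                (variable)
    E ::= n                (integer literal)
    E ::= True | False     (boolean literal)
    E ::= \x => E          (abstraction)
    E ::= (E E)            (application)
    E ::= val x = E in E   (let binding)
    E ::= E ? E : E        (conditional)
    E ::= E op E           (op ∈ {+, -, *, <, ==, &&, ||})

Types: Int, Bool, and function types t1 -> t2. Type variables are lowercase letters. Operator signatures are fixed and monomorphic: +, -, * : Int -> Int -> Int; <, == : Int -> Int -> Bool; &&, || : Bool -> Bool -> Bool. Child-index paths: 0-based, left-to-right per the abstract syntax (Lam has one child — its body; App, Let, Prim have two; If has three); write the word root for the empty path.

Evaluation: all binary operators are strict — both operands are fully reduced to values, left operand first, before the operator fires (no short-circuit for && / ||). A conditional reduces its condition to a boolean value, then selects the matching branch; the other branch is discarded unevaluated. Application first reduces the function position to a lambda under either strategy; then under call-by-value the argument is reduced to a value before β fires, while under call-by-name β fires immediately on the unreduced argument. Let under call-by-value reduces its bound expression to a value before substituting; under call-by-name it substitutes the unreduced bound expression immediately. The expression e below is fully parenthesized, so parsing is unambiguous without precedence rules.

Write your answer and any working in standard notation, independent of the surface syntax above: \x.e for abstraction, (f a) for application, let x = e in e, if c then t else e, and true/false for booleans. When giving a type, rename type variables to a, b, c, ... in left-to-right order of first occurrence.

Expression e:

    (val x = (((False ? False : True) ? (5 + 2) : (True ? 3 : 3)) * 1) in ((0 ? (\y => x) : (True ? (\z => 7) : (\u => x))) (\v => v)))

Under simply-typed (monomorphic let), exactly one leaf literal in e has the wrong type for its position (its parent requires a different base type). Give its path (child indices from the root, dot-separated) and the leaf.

Answer: 1.0.0 : 0

Trace:
  unify Bool ~ Bool
  unify Bool ~ Bool
  unify Bool ~ Bool
  unify Int ~ Int
  unify Int ~ Int
  unify Bool ~ Bool
  unify Int ~ Int
  unify Int ~ Int
  unify Int ~ Int
  unify Int ~ Int
let x : Int
  unify Int ~ Bool
  FAIL: mismatch Int ~ Bool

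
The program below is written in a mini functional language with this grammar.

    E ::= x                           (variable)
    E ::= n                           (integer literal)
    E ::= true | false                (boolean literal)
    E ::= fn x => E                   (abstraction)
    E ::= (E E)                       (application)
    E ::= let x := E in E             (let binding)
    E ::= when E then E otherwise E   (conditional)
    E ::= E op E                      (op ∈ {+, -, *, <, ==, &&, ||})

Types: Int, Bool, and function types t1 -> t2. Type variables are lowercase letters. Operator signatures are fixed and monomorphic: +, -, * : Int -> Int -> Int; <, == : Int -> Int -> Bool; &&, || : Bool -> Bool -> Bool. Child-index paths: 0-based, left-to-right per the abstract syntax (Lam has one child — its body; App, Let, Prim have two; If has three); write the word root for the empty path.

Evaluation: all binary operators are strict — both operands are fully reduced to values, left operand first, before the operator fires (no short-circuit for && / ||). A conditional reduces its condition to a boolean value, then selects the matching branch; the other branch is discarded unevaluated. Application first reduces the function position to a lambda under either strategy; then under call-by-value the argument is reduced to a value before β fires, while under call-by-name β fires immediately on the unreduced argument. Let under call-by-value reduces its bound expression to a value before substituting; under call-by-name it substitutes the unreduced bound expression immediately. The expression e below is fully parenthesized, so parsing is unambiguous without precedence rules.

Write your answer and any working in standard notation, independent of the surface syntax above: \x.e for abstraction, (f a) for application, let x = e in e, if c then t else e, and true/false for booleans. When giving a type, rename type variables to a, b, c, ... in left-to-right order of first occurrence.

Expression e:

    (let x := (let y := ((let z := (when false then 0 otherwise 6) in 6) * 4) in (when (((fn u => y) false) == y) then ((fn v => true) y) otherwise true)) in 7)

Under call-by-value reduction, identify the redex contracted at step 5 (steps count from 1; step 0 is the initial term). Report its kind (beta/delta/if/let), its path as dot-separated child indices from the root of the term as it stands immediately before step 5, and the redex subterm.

Answer: beta at 0.0.0 : ((\u.24) false)

Trace:
step 0: (let x = (let y = ((let z = (if false then 0 else 6) in 6) * 4) in (if (((\u.y) false) == y) then ((\v.true) y) else true)) in 7)
step 1: [if@0.0.0.0] (let x = (let y = ((let z = 6 in 6) * 4) in (if (((\u.y) false) == y) then ((\v.true) y) else true)) in 7)
step 2: [let@0.0.0] (let x = (let y = (6 * 4) in (if (((\u.y) false) == y) then ((\v.true) y) else true)) in 7)
step 3: [delta@0.0] (let x = (let y = 24 in (if (((\u.y) false) == y) then ((\v.true) y) else true)) in 7)
step 4: [let@0] (let x = (if (((\u.24) false) == 24) then ((\v.true) 24) else true) in 7)
step 5: [beta@0.0.0] (let x = (if (24 == 24) then ((\v.true) 24) else true) in 7)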